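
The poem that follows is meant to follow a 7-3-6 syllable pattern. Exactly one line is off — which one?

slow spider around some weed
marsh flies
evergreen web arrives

Line 1: "slow spider around some weed": 1+2+2+1+1 = 7 ✓
Line 2: "marsh flies": 1+1 = 2 (expected 3)
Line 3: "evergreen web arrives": 3+1+2 = 6 ✓

Line 2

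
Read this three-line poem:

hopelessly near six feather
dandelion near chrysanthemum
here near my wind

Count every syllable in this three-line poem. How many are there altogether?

20

Line 1: "hopelessly near six feather": 3+1+1+2 = 7
Line 2: "dandelion near chrysanthemum": 4+1+4 = 9
Line 3: "here near my wind": 1+1+1+1 = 4
Total: 7 + 9 + 4 = 20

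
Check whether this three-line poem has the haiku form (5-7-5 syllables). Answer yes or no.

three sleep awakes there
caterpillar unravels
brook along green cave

Yes

Line 1: three(1) + sleep(1) + awakes(2) + there(1) = 5 ✓
Line 2: caterpillar(4) + unravels(3) = 7 ✓
Line 3: brook(1) + along(2) + green(1) + cave(1) = 5 ✓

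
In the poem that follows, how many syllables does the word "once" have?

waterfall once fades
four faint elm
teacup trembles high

"once" has 1 syllable.

1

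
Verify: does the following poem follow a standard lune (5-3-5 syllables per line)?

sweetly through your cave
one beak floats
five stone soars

No

Line 1: sweetly(2) + through(1) + your(1) + cave(1) = 5 ✓
Line 2: one(1) + beak(1) + floats(1) = 3 ✓
Line 3: five(1) + stone(1) + soars(1) = 3 (expected 5)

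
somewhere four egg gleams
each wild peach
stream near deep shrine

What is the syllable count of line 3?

Line 3: "stream near deep shrine": 1+1+1+1 = 4

4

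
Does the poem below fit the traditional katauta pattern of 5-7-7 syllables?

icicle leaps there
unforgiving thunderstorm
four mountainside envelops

Line 1: icicle(3) + leaps(1) + there(1) = 5 ✓
Line 2: unforgiving(4) + thunderstorm(3) = 7 ✓
Line 3: four(1) + mountainside(3) + envelops(3) = 7 ✓

Yes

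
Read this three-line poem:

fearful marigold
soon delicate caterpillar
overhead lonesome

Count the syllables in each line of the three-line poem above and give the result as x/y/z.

Line 1: "fearful marigold": 2+3 = 5
Line 2: "soon delicate caterpillar": 1+3+4 = 8
Line 3: "overhead lonesome": 3+2 = 5

5/8/5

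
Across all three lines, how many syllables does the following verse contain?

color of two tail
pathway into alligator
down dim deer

16

Line 1: "color of two tail": 2+1+1+1 = 5
Line 2: "pathway into alligator": 2+2+4 = 8
Line 3: "down dim deer": 1+1+1 = 3
Total: 5 + 8 + 3 = 16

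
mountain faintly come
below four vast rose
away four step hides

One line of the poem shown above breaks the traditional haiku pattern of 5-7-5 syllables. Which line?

Line 2

Line 1: mountain(2) + faintly(2) + come(1) = 5 ✓
Line 2: below(2) + four(1) + vast(1) + rose(1) = 5 (expected 7)
Line 3: away(2) + four(1) + step(1) + hides(1) = 5 ✓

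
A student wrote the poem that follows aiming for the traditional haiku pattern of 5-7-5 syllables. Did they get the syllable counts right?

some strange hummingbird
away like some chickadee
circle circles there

Yes

Line 1: some (1), strange (1), hummingbird (3) → 5 ✓
Line 2: away (2), like (1), some (1), chickadee (3) → 7 ✓
Line 3: circle (2), circles (2), there (1) → 5 ✓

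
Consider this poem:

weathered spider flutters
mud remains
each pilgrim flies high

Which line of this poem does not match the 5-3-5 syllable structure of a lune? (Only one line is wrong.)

Line 1: weathered (2), spider (2), flutters (2) → 6 (expected 5)
Line 2: mud (1), remains (2) → 3 ✓
Line 3: each (1), pilgrim (2), flies (1), high (1) → 5 ✓

Line 1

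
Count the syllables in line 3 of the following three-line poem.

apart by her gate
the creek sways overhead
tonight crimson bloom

5

Line 3: tonight (2), crimson (2), bloom (1) → 5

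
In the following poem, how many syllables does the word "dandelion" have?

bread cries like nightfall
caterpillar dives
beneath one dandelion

"dandelion" has 4 syllables.

4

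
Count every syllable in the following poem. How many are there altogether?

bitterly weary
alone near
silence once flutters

Line 1: "bitterly weary": 3+2 = 5
Line 2: "alone near": 2+1 = 3
Line 3: "silence once flutters": 2+1+2 = 5
Total: 5 + 3 + 5 = 13

13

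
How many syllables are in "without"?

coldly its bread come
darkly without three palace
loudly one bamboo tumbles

2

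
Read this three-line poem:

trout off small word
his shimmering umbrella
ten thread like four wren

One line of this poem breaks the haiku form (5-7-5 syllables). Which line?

Line 1: trout(1) + off(1) + small(1) + word(1) = 4 (expected 5)
Line 2: his(1) + shimmering(3) + umbrella(3) = 7 ✓
Line 3: ten(1) + thread(1) + like(1) + four(1) + wren(1) = 5 ✓

The first line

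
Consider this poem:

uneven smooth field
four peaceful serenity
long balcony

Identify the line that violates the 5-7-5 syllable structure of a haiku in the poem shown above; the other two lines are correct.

The third line

Line 1: uneven(3) + smooth(1) + field(1) = 5 ✓
Line 2: four(1) + peaceful(2) + serenity(4) = 7 ✓
Line 3: long(1) + balcony(3) = 4 (expected 5)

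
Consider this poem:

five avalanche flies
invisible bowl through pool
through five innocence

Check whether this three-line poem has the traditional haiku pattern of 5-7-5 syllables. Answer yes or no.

Line 1: five (1), avalanche (3), flies (1) → 5 ✓
Line 2: invisible (4), bowl (1), through (1), pool (1) → 7 ✓
Line 3: through (1), five (1), innocence (3) → 5 ✓

Yes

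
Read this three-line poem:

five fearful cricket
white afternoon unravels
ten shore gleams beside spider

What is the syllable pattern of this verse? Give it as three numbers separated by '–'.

Line 1: "five fearful cricket": 1+2+2 = 5
Line 2: "white afternoon unravels": 1+3+3 = 7
Line 3: "ten shore gleams beside spider": 1+1+1+2+2 = 7

5–7–7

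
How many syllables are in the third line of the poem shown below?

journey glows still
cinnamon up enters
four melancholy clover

The third line: four(1) + melancholy(4) + clover(2) = 7

7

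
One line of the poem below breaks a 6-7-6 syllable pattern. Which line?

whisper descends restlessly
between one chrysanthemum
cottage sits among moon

Line 1

Line 1: whisper(2) + descends(2) + restlessly(3) = 7 (expected 6)
Line 2: between(2) + one(1) + chrysanthemum(4) = 7 ✓
Line 3: cottage(2) + sits(1) + among(2) + moon(1) = 6 ✓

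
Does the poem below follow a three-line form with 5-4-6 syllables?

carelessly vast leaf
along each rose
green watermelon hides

Yes

Line 1: carelessly (3), vast (1), leaf (1) → 5 ✓
Line 2: along (2), each (1), rose (1) → 4 ✓
Line 3: green (1), watermelon (4), hides (1) → 6 ✓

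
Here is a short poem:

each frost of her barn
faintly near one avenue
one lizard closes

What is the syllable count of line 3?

Line 3: "one lizard closes": 1+2+2 = 5

5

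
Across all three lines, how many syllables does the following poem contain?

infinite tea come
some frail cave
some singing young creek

13

Line 1: "infinite tea come": 3+1+1 = 5
Line 2: "some frail cave": 1+1+1 = 3
Line 3: "some singing young creek": 1+2+1+1 = 5
Total: 5 + 3 + 5 = 13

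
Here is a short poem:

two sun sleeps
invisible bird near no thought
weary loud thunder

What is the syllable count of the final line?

5

The final line: weary(2) + loud(1) + thunder(2) = 5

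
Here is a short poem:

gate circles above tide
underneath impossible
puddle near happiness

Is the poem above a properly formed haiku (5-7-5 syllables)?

No

Line 1: "gate circles above tide": 1+2+2+1 = 6 (expected 5)
Line 2: "underneath impossible": 3+4 = 7 ✓
Line 3: "puddle near happiness": 2+1+3 = 6 (expected 5)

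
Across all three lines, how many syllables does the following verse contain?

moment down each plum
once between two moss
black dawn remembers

Line 1: "moment down each plum": 2+1+1+1 = 5
Line 2: "once between two moss": 1+2+1+1 = 5
Line 3: "black dawn remembers": 1+1+3 = 5
Total: 5 + 5 + 5 = 15

15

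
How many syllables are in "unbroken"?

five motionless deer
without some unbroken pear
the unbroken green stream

3

"unbroken" has 3 syllables.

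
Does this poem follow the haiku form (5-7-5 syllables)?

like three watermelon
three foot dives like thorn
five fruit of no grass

No

Line 1: like(1) + three(1) + watermelon(4) = 6 (expected 5)
Line 2: three(1) + foot(1) + dives(1) + like(1) + thorn(1) = 5 (expected 7)
Line 3: five(1) + fruit(1) + of(1) + no(1) + grass(1) = 5 ✓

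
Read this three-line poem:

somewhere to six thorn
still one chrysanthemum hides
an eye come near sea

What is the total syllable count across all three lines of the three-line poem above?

Line 1: somewhere(2) + to(1) + six(1) + thorn(1) = 5
Line 2: still(1) + one(1) + chrysanthemum(4) + hides(1) = 7
Line 3: an(1) + eye(1) + come(1) + near(1) + sea(1) = 5
Total: 5 + 7 + 5 = 17

17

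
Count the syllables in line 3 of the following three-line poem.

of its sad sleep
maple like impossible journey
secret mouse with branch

Line 3: secret (2), mouse (1), with (1), branch (1) → 5

5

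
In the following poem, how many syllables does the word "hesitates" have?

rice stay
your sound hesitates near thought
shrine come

3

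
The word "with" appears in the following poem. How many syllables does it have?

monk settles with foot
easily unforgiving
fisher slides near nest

"with" has 1 syllable.

1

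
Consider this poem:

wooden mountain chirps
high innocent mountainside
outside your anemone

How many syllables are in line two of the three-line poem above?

Line two: high(1) + innocent(3) + mountainside(3) = 7

7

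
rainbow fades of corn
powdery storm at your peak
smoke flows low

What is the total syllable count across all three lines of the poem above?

Line 1: rainbow(2) + fades(1) + of(1) + corn(1) = 5
Line 2: powdery(3) + storm(1) + at(1) + your(1) + peak(1) = 7
Line 3: smoke(1) + flows(1) + low(1) = 3
Total: 5 + 7 + 3 = 15

15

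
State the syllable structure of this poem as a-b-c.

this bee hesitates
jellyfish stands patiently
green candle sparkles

5-7-5

Line 1: "this bee hesitates": 1+1+3 = 5
Line 2: "jellyfish stands patiently": 3+1+3 = 7
Line 3: "green candle sparkles": 1+2+2 = 5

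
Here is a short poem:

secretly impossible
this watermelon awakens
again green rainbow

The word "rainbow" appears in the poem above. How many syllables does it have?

2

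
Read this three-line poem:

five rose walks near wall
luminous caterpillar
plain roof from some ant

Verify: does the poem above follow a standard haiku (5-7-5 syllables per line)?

Yes

Line 1: "five rose walks near wall": 1+1+1+1+1 = 5 ✓
Line 2: "luminous caterpillar": 3+4 = 7 ✓
Line 3: "plain roof from some ant": 1+1+1+1+1 = 5 ✓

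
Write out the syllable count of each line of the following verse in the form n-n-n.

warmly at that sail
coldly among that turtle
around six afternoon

Line 1: "warmly at that sail": 2+1+1+1 = 5
Line 2: "coldly among that turtle": 2+2+1+2 = 7
Line 3: "around six afternoon": 2+1+3 = 6

5-7-6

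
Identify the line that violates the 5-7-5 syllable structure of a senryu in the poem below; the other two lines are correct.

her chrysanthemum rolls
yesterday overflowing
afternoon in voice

The first line

Line 1: "her chrysanthemum rolls": 1+4+1 = 6 (expected 5)
Line 2: "yesterday overflowing": 3+4 = 7 ✓
Line 3: "afternoon in voice": 3+1+1 = 5 ✓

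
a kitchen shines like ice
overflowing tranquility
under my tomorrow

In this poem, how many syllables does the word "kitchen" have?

"kitchen" has 2 syllables.

2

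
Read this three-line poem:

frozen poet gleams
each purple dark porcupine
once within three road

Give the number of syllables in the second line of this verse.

7

The second line: "each purple dark porcupine": 1+2+1+3 = 7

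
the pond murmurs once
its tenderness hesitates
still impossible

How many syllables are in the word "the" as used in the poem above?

"the" has 1 syllable.

1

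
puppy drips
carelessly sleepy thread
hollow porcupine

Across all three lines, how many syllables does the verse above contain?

Line 1: puppy(2) + drips(1) = 3
Line 2: carelessly(3) + sleepy(2) + thread(1) = 6
Line 3: hollow(2) + porcupine(3) = 5
Total: 3 + 6 + 5 = 14

14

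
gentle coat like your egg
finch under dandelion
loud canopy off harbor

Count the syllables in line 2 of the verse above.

7

Line 2: finch (1), under (2), dandelion (4) → 7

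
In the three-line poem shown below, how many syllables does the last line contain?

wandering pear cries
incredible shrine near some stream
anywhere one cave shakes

The last line: "anywhere one cave shakes": 3+1+1+1 = 6

6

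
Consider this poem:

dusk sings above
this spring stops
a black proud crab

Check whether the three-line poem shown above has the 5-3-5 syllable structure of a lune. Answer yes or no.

No

Line 1: "dusk sings above": 1+1+2 = 4 (expected 5)
Line 2: "this spring stops": 1+1+1 = 3 ✓
Line 3: "a black proud crab": 1+1+1+1 = 4 (expected 5)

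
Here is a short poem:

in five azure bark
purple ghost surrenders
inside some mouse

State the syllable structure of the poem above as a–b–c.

Line 1: in(1) + five(1) + azure(2) + bark(1) = 5
Line 2: purple(2) + ghost(1) + surrenders(3) = 6
Line 3: inside(2) + some(1) + mouse(1) = 4

5–6–4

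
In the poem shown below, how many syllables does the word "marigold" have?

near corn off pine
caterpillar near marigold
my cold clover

"marigold" has 3 syllables.

3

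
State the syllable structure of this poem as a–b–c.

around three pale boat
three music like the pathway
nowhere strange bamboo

5–7–5

Line 1: around (2), three (1), pale (1), boat (1) → 5
Line 2: three (1), music (2), like (1), the (1), pathway (2) → 7
Line 3: nowhere (2), strange (1), bamboo (2) → 5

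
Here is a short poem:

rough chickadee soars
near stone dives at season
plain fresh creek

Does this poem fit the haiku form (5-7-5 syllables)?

Line 1: rough (1), chickadee (3), soars (1) → 5 ✓
Line 2: near (1), stone (1), dives (1), at (1), season (2) → 6 (expected 7)
Line 3: plain (1), fresh (1), creek (1) → 3 (expected 5)

No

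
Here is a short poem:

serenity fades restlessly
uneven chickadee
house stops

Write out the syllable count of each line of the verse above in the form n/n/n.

Line 1: serenity(4) + fades(1) + restlessly(3) = 8
Line 2: uneven(3) + chickadee(3) = 6
Line 3: house(1) + stops(1) = 2

8/6/2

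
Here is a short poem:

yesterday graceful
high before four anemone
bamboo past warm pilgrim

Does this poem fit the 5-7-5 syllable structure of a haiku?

Line 1: "yesterday graceful": 3+2 = 5 ✓
Line 2: "high before four anemone": 1+2+1+4 = 8 (expected 7)
Line 3: "bamboo past warm pilgrim": 2+1+1+2 = 6 (expected 5)

No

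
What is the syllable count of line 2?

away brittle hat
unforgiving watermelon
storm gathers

Line 2: unforgiving (4), watermelon (4) → 8

8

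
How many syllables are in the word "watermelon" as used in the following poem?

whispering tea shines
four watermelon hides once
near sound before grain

"watermelon" has 4 syllables.

4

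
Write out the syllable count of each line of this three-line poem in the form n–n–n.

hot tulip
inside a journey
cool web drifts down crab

Line 1: "hot tulip": 1+2 = 3
Line 2: "inside a journey": 2+1+2 = 5
Line 3: "cool web drifts down crab": 1+1+1+1+1 = 5

3–5–5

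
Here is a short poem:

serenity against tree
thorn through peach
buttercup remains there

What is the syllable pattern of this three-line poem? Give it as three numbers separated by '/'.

7/3/6

Line 1: "serenity against tree": 4+2+1 = 7
Line 2: "thorn through peach": 1+1+1 = 3
Line 3: "buttercup remains there": 3+2+1 = 6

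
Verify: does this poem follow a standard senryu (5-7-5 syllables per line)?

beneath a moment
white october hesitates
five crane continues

Yes

Line 1: beneath (2), a (1), moment (2) → 5 ✓
Line 2: white (1), october (3), hesitates (3) → 7 ✓
Line 3: five (1), crane (1), continues (3) → 5 ✓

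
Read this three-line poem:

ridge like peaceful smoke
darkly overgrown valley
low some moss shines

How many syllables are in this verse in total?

16

Line 1: ridge(1) + like(1) + peaceful(2) + smoke(1) = 5
Line 2: darkly(2) + overgrown(3) + valley(2) = 7
Line 3: low(1) + some(1) + moss(1) + shines(1) = 4
Total: 5 + 7 + 4 = 16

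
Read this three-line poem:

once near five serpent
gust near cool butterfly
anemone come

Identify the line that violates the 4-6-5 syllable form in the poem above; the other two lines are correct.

The first line

Line 1: once(1) + near(1) + five(1) + serpent(2) = 5 (expected 4)
Line 2: gust(1) + near(1) + cool(1) + butterfly(3) = 6 ✓
Line 3: anemone(4) + come(1) = 5 ✓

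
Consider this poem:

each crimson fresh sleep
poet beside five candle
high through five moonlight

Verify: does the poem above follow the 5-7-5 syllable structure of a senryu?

Yes

Line 1: each (1), crimson (2), fresh (1), sleep (1) → 5 ✓
Line 2: poet (2), beside (2), five (1), candle (2) → 7 ✓
Line 3: high (1), through (1), five (1), moonlight (2) → 5 ✓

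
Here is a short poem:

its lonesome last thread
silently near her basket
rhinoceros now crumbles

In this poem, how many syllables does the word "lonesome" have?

2

"lonesome" has 2 syllables.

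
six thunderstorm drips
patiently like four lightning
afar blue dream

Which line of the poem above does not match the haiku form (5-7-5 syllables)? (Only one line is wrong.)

The third line

Line 1: six (1), thunderstorm (3), drips (1) → 5 ✓
Line 2: patiently (3), like (1), four (1), lightning (2) → 7 ✓
Line 3: afar (2), blue (1), dream (1) → 4 (expected 5)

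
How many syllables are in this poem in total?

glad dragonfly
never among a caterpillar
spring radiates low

18

Line 1: glad(1) + dragonfly(3) = 4
Line 2: never(2) + among(2) + a(1) + caterpillar(4) = 9
Line 3: spring(1) + radiates(3) + low(1) = 5
Total: 4 + 9 + 5 = 18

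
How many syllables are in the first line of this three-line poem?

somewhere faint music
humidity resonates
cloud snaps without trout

5

The first line: somewhere(2) + faint(1) + music(2) = 5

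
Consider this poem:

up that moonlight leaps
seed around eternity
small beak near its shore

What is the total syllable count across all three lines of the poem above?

Line 1: up (1), that (1), moonlight (2), leaps (1) → 5
Line 2: seed (1), around (2), eternity (4) → 7
Line 3: small (1), beak (1), near (1), its (1), shore (1) → 5
Total: 5 + 7 + 5 = 17

17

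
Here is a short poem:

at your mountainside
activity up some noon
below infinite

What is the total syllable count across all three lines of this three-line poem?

Line 1: at(1) + your(1) + mountainside(3) = 5
Line 2: activity(4) + up(1) + some(1) + noon(1) = 7
Line 3: below(2) + infinite(3) = 5
Total: 5 + 7 + 5 = 17

17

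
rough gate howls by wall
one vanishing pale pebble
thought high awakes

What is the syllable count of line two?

7

Line two: one (1), vanishing (3), pale (1), pebble (2) → 7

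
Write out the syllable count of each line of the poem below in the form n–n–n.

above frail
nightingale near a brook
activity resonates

Line 1: above (2), frail (1) → 3
Line 2: nightingale (3), near (1), a (1), brook (1) → 6
Line 3: activity (4), resonates (3) → 7

3–6–7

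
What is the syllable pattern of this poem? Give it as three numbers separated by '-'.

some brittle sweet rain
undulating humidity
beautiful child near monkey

Line 1: some(1) + brittle(2) + sweet(1) + rain(1) = 5
Line 2: undulating(4) + humidity(4) = 8
Line 3: beautiful(3) + child(1) + near(1) + monkey(2) = 7

5-8-7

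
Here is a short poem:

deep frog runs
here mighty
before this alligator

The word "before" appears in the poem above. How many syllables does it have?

2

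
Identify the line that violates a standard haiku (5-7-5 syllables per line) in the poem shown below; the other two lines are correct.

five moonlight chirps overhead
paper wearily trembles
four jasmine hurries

Line 1: five (1), moonlight (2), chirps (1), overhead (3) → 7 (expected 5)
Line 2: paper (2), wearily (3), trembles (2) → 7 ✓
Line 3: four (1), jasmine (2), hurries (2) → 5 ✓

The first line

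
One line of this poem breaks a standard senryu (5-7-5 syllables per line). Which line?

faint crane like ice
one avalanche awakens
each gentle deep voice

Line 1

Line 1: faint (1), crane (1), like (1), ice (1) → 4 (expected 5)
Line 2: one (1), avalanche (3), awakens (3) → 7 ✓
Line 3: each (1), gentle (2), deep (1), voice (1) → 5 ✓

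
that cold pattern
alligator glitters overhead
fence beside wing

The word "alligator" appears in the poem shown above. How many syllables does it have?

4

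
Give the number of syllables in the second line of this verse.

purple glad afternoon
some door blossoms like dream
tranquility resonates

6

The second line: some(1) + door(1) + blossoms(2) + like(1) + dream(1) = 6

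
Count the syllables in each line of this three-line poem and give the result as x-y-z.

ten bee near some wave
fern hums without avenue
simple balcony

Line 1: ten(1) + bee(1) + near(1) + some(1) + wave(1) = 5
Line 2: fern(1) + hums(1) + without(2) + avenue(3) = 7
Line 3: simple(2) + balcony(3) = 5

5-7-5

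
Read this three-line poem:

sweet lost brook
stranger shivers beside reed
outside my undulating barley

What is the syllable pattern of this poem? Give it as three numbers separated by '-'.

Line 1: "sweet lost brook": 1+1+1 = 3
Line 2: "stranger shivers beside reed": 2+2+2+1 = 7
Line 3: "outside my undulating barley": 2+1+4+2 = 9

3-7-9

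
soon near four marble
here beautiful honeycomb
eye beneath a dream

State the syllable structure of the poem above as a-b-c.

5-7-5

Line 1: soon(1) + near(1) + four(1) + marble(2) = 5
Line 2: here(1) + beautiful(3) + honeycomb(3) = 7
Line 3: eye(1) + beneath(2) + a(1) + dream(1) = 5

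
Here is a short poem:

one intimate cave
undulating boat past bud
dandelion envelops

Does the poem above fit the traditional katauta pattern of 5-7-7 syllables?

Yes

Line 1: one(1) + intimate(3) + cave(1) = 5 ✓
Line 2: undulating(4) + boat(1) + past(1) + bud(1) = 7 ✓
Line 3: dandelion(4) + envelops(3) = 7 ✓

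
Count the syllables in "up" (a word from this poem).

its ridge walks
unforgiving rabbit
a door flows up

1

"up" has 1 syllable.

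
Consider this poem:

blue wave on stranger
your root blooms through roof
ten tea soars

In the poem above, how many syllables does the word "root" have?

1

"root" has 1 syllable.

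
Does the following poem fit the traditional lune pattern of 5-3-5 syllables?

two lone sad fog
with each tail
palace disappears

Line 1: two(1) + lone(1) + sad(1) + fog(1) = 4 (expected 5)
Line 2: with(1) + each(1) + tail(1) = 3 ✓
Line 3: palace(2) + disappears(3) = 5 ✓

No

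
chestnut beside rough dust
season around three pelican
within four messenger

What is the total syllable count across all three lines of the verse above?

20

Line 1: chestnut(2) + beside(2) + rough(1) + dust(1) = 6
Line 2: season(2) + around(2) + three(1) + pelican(3) = 8
Line 3: within(2) + four(1) + messenger(3) = 6
Total: 6 + 8 + 6 = 20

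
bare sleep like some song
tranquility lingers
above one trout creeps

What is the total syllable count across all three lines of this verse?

16

Line 1: "bare sleep like some song": 1+1+1+1+1 = 5
Line 2: "tranquility lingers": 4+2 = 6
Line 3: "above one trout creeps": 2+1+1+1 = 5
Total: 5 + 6 + 5 = 16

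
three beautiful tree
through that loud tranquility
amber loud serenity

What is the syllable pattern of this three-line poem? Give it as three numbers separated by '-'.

5-7-7

Line 1: three (1), beautiful (3), tree (1) → 5
Line 2: through (1), that (1), loud (1), tranquility (4) → 7
Line 3: amber (2), loud (1), serenity (4) → 7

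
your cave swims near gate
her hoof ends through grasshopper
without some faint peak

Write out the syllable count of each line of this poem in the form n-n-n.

Line 1: your (1), cave (1), swims (1), near (1), gate (1) → 5
Line 2: her (1), hoof (1), ends (1), through (1), grasshopper (3) → 7
Line 3: without (2), some (1), faint (1), peak (1) → 5

5-7-5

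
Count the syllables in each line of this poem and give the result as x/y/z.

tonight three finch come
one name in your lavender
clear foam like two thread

5/7/5

Line 1: tonight (2), three (1), finch (1), come (1) → 5
Line 2: one (1), name (1), in (1), your (1), lavender (3) → 7
Line 3: clear (1), foam (1), like (1), two (1), thread (1) → 5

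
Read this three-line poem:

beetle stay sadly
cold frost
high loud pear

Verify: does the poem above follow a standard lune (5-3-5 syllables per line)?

No

Line 1: "beetle stay sadly": 2+1+2 = 5 ✓
Line 2: "cold frost": 1+1 = 2 (expected 3)
Line 3: "high loud pear": 1+1+1 = 3 (expected 5)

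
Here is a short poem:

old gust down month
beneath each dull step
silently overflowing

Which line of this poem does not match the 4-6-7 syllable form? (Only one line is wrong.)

Line 1: "old gust down month": 1+1+1+1 = 4 ✓
Line 2: "beneath each dull step": 2+1+1+1 = 5 (expected 6)
Line 3: "silently overflowing": 3+4 = 7 ✓

Line 2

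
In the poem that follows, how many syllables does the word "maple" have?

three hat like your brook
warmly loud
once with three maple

2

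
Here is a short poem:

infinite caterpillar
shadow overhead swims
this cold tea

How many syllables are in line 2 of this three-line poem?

Line 2: "shadow overhead swims": 2+3+1 = 6

6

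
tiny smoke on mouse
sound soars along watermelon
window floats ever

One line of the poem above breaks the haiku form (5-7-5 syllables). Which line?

Line 1: "tiny smoke on mouse": 2+1+1+1 = 5 ✓
Line 2: "sound soars along watermelon": 1+1+2+4 = 8 (expected 7)
Line 3: "window floats ever": 2+1+2 = 5 ✓

Line 2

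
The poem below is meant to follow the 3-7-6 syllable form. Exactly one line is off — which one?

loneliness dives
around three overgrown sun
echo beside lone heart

Line 1: "loneliness dives": 3+1 = 4 (expected 3)
Line 2: "around three overgrown sun": 2+1+3+1 = 7 ✓
Line 3: "echo beside lone heart": 2+2+1+1 = 6 ✓

Line 1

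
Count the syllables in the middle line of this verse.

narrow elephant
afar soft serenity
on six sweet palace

The middle line: afar (2), soft (1), serenity (4) → 7

7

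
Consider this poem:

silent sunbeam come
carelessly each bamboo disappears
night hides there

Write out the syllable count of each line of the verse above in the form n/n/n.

Line 1: "silent sunbeam come": 2+2+1 = 5
Line 2: "carelessly each bamboo disappears": 3+1+2+3 = 9
Line 3: "night hides there": 1+1+1 = 3

5/9/3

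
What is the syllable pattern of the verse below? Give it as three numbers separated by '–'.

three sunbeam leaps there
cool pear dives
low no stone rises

5–3–5

Line 1: "three sunbeam leaps there": 1+2+1+1 = 5
Line 2: "cool pear dives": 1+1+1 = 3
Line 3: "low no stone rises": 1+1+1+2 = 5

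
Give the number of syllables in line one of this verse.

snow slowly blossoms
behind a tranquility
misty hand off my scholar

5

Line one: snow(1) + slowly(2) + blossoms(2) = 5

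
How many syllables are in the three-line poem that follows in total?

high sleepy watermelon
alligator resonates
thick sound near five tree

Line 1: high (1), sleepy (2), watermelon (4) → 7
Line 2: alligator (4), resonates (3) → 7
Line 3: thick (1), sound (1), near (1), five (1), tree (1) → 5
Total: 7 + 7 + 5 = 19

19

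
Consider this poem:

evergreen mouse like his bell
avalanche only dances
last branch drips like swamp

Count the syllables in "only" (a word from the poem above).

2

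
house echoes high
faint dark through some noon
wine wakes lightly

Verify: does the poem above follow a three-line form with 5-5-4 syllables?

Line 1: "house echoes high": 1+2+1 = 4 (expected 5)
Line 2: "faint dark through some noon": 1+1+1+1+1 = 5 ✓
Line 3: "wine wakes lightly": 1+1+2 = 4 ✓

No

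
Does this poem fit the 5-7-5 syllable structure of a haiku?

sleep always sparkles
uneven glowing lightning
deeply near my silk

Line 1: sleep (1), always (2), sparkles (2) → 5 ✓
Line 2: uneven (3), glowing (2), lightning (2) → 7 ✓
Line 3: deeply (2), near (1), my (1), silk (1) → 5 ✓

Yes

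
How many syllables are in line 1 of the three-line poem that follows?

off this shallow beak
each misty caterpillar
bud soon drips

Line 1: off(1) + this(1) + shallow(2) + beak(1) = 5

5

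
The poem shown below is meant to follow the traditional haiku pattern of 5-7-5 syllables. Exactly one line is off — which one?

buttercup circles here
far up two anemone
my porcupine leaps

Line 1: "buttercup circles here": 3+2+1 = 6 (expected 5)
Line 2: "far up two anemone": 1+1+1+4 = 7 ✓
Line 3: "my porcupine leaps": 1+3+1 = 5 ✓

Line 1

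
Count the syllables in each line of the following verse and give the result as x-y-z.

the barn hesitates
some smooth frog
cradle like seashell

5-3-5

Line 1: the (1), barn (1), hesitates (3) → 5
Line 2: some (1), smooth (1), frog (1) → 3
Line 3: cradle (2), like (1), seashell (2) → 5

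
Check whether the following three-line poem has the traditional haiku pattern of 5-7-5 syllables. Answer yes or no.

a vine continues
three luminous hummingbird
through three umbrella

Yes

Line 1: a(1) + vine(1) + continues(3) = 5 ✓
Line 2: three(1) + luminous(3) + hummingbird(3) = 7 ✓
Line 3: through(1) + three(1) + umbrella(3) = 5 ✓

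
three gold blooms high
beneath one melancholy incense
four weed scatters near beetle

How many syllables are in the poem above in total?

20

Line 1: three (1), gold (1), blooms (1), high (1) → 4
Line 2: beneath (2), one (1), melancholy (4), incense (2) → 9
Line 3: four (1), weed (1), scatters (2), near (1), beetle (2) → 7
Total: 4 + 9 + 7 = 20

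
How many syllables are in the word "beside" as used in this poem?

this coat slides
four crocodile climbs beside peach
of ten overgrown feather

2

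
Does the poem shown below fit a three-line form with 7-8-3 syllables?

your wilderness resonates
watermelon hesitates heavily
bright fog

Line 1: "your wilderness resonates": 1+3+3 = 7 ✓
Line 2: "watermelon hesitates heavily": 4+3+3 = 10 (expected 8)
Line 3: "bright fog": 1+1 = 2 (expected 3)

No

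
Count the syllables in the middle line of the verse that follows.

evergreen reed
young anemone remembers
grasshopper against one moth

8

The middle line: young(1) + anemone(4) + remembers(3) = 8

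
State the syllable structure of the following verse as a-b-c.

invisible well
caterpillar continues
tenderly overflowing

Line 1: invisible (4), well (1) → 5
Line 2: caterpillar (4), continues (3) → 7
Line 3: tenderly (3), overflowing (4) → 7

5-7-7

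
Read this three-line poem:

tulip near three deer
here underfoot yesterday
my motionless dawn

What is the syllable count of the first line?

The first line: "tulip near three deer": 2+1+1+1 = 5

5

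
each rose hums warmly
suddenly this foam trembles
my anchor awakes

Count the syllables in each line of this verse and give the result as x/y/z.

Line 1: each (1), rose (1), hums (1), warmly (2) → 5
Line 2: suddenly (3), this (1), foam (1), trembles (2) → 7
Line 3: my (1), anchor (2), awakes (2) → 5

5/7/5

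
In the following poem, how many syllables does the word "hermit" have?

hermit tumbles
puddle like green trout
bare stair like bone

2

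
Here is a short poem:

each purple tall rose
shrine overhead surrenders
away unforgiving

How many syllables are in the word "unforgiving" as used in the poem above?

"unforgiving" has 4 syllables.

4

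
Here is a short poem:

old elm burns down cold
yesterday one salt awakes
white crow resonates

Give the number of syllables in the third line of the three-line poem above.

5

The third line: white(1) + crow(1) + resonates(3) = 5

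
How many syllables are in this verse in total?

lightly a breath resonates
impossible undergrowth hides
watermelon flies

Line 1: lightly(2) + a(1) + breath(1) + resonates(3) = 7
Line 2: impossible(4) + undergrowth(3) + hides(1) = 8
Line 3: watermelon(4) + flies(1) = 5
Total: 7 + 8 + 5 = 20

20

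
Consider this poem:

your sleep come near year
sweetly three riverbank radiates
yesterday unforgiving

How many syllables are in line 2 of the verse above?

9

Line 2: sweetly (2), three (1), riverbank (3), radiates (3) → 9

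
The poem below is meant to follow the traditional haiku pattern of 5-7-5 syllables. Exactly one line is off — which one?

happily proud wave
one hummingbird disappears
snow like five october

Line 1: "happily proud wave": 3+1+1 = 5 ✓
Line 2: "one hummingbird disappears": 1+3+3 = 7 ✓
Line 3: "snow like five october": 1+1+1+3 = 6 (expected 5)

The third line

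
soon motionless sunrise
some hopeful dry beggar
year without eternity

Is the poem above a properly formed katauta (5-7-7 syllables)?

No

Line 1: "soon motionless sunrise": 1+3+2 = 6 (expected 5)
Line 2: "some hopeful dry beggar": 1+2+1+2 = 6 (expected 7)
Line 3: "year without eternity": 1+2+4 = 7 ✓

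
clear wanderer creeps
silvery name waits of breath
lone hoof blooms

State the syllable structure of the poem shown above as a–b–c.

Line 1: clear (1), wanderer (3), creeps (1) → 5
Line 2: silvery (3), name (1), waits (1), of (1), breath (1) → 7
Line 3: lone (1), hoof (1), blooms (1) → 3

5–7–3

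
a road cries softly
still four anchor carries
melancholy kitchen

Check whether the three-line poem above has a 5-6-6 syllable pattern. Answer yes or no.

Line 1: a (1), road (1), cries (1), softly (2) → 5 ✓
Line 2: still (1), four (1), anchor (2), carries (2) → 6 ✓
Line 3: melancholy (4), kitchen (2) → 6 ✓

Yes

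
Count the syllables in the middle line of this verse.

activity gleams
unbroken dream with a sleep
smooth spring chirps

The middle line: "unbroken dream with a sleep": 3+1+1+1+1 = 7

7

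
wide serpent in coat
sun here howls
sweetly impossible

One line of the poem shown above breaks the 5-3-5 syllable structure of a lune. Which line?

Line 3

Line 1: "wide serpent in coat": 1+2+1+1 = 5 ✓
Line 2: "sun here howls": 1+1+1 = 3 ✓
Line 3: "sweetly impossible": 2+4 = 6 (expected 5)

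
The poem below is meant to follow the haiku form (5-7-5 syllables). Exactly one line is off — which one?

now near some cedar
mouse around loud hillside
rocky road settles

The second line

Line 1: now (1), near (1), some (1), cedar (2) → 5 ✓
Line 2: mouse (1), around (2), loud (1), hillside (2) → 6 (expected 7)
Line 3: rocky (2), road (1), settles (2) → 5 ✓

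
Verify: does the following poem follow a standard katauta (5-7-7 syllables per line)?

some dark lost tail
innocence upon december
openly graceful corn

No

Line 1: "some dark lost tail": 1+1+1+1 = 4 (expected 5)
Line 2: "innocence upon december": 3+2+3 = 8 (expected 7)
Line 3: "openly graceful corn": 3+2+1 = 6 (expected 7)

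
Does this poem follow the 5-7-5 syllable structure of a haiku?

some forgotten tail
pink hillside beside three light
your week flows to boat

Yes

Line 1: "some forgotten tail": 1+3+1 = 5 ✓
Line 2: "pink hillside beside three light": 1+2+2+1+1 = 7 ✓
Line 3: "your week flows to boat": 1+1+1+1+1 = 5 ✓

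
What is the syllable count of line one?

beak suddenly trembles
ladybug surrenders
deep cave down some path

6

Line one: "beak suddenly trembles": 1+3+2 = 6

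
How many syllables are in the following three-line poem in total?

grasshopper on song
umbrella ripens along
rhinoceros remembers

19

Line 1: grasshopper (3), on (1), song (1) → 5
Line 2: umbrella (3), ripens (2), along (2) → 7
Line 3: rhinoceros (4), remembers (3) → 7
Total: 5 + 7 + 7 = 19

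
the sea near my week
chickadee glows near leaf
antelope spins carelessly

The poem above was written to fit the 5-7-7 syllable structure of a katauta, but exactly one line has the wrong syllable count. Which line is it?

Line 1: the(1) + sea(1) + near(1) + my(1) + week(1) = 5 ✓
Line 2: chickadee(3) + glows(1) + near(1) + leaf(1) = 6 (expected 7)
Line 3: antelope(3) + spins(1) + carelessly(3) = 7 ✓

The second line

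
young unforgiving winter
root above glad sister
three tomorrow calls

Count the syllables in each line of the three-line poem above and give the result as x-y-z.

7-6-5

Line 1: young(1) + unforgiving(4) + winter(2) = 7
Line 2: root(1) + above(2) + glad(1) + sister(2) = 6
Line 3: three(1) + tomorrow(3) + calls(1) = 5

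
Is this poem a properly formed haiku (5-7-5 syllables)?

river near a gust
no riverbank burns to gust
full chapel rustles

Yes

Line 1: "river near a gust": 2+1+1+1 = 5 ✓
Line 2: "no riverbank burns to gust": 1+3+1+1+1 = 7 ✓
Line 3: "full chapel rustles": 1+2+2 = 5 ✓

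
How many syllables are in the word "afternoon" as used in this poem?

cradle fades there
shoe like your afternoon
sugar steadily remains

3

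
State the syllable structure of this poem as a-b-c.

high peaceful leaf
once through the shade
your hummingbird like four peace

Line 1: "high peaceful leaf": 1+2+1 = 4
Line 2: "once through the shade": 1+1+1+1 = 4
Line 3: "your hummingbird like four peace": 1+3+1+1+1 = 7

4-4-7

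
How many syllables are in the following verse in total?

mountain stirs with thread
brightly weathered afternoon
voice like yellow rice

Line 1: mountain(2) + stirs(1) + with(1) + thread(1) = 5
Line 2: brightly(2) + weathered(2) + afternoon(3) = 7
Line 3: voice(1) + like(1) + yellow(2) + rice(1) = 5
Total: 5 + 7 + 5 = 17

17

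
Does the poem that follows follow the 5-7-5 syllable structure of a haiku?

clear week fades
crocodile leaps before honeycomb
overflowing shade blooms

No

Line 1: clear (1), week (1), fades (1) → 3 (expected 5)
Line 2: crocodile (3), leaps (1), before (2), honeycomb (3) → 9 (expected 7)
Line 3: overflowing (4), shade (1), blooms (1) → 6 (expected 5)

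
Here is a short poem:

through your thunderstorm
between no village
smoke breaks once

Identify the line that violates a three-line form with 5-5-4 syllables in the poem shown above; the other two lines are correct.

Line 3

Line 1: "through your thunderstorm": 1+1+3 = 5 ✓
Line 2: "between no village": 2+1+2 = 5 ✓
Line 3: "smoke breaks once": 1+1+1 = 3 (expected 4)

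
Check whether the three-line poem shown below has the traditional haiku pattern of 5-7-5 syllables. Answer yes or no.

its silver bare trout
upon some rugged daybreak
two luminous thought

Yes

Line 1: "its silver bare trout": 1+2+1+1 = 5 ✓
Line 2: "upon some rugged daybreak": 2+1+2+2 = 7 ✓
Line 3: "two luminous thought": 1+3+1 = 5 ✓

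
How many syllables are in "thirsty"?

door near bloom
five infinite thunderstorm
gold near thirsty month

2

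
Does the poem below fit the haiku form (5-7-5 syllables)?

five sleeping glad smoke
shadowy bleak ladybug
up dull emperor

Yes

Line 1: five (1), sleeping (2), glad (1), smoke (1) → 5 ✓
Line 2: shadowy (3), bleak (1), ladybug (3) → 7 ✓
Line 3: up (1), dull (1), emperor (3) → 5 ✓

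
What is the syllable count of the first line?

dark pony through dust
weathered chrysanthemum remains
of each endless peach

The first line: dark (1), pony (2), through (1), dust (1) → 5

5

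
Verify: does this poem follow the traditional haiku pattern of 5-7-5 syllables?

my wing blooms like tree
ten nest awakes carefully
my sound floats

Line 1: "my wing blooms like tree": 1+1+1+1+1 = 5 ✓
Line 2: "ten nest awakes carefully": 1+1+2+3 = 7 ✓
Line 3: "my sound floats": 1+1+1 = 3 (expected 5)

No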